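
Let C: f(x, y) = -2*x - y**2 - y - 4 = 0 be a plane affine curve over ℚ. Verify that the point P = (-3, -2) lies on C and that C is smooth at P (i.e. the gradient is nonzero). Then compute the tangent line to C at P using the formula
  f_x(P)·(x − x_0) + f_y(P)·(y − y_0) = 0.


Tangent line at P: -2*x + 3*y = 0.

Step 1: f(-3, -2) = 0, so P lies on C.
Step 2: partial derivatives
  f_x(x, y) = -2, f_y(x, y) = -2*y - 1.
  f_x(P) = -2, f_y(P) = 3 (gradient nonzero, so P is smooth).
Step 3: tangent line at P: -2·(x − -3) + 3·(y − -2) = 0.
Expanding: -2*x + 3*y = 0.


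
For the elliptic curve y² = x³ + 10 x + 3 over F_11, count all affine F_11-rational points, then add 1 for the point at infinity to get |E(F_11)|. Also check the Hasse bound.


Affine points = {(0, 5), (0, 6), (1, 5), (1, 6), (2, 3), (2, 8), (3, 4), (3, 7), (6, 2), (6, 9), (7, 3), (7, 8), (8, 1), (8, 10), (10, 5), (10, 6)}; affine count = 16; |E(F_11)| = 17.

Discriminant check: Δ ∝ 4a³ + 27b² = 4·10³ + 27·3² = 4·1000 + 27·9 ≡ 8 (mod 11). Nonzero ⇒ E is nonsingular.
For each x ∈ F_11, compute rhs = x³ + 10·x + 3 mod 11, then count y ∈ F_11 with y² ≡ rhs.
  x = 0: rhs = 3, matching y values: 5, 6 (2 points).
  x = 1: rhs = 3, matching y values: 5, 6 (2 points).
  x = 2: rhs = 9, matching y values: 3, 8 (2 points).
  x = 3: rhs = 5, matching y values: 4, 7 (2 points).
  x = 4: rhs = 8, matching y values: none (0 points).
  x = 5: rhs = 2, matching y values: none (0 points).
  x = 6: rhs = 4, matching y values: 2, 9 (2 points).
  x = 7: rhs = 9, matching y values: 3, 8 (2 points).
  x = 8: rhs = 1, matching y values: 1, 10 (2 points).
  x = 9: rhs = 8, matching y values: none (0 points).
  x = 10: rhs = 3, matching y values: 5, 6 (2 points).
Total affine count: 16.
Full point count |E(F_11)| = 16 + 1 = 17.
Hasse bound: |17 − (11+1)| = |5| = 5 ≤ 2√11 ≈ 6.6332 ✓.


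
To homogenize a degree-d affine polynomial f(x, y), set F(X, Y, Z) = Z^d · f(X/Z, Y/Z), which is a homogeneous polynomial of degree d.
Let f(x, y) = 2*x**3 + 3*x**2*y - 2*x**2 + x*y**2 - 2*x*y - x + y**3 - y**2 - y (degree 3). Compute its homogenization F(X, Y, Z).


F(X, Y, Z) = 2*X**3 + 3*X**2*Y - 2*X**2*Z + X*Y**2 - 2*X*Y*Z - X*Z**2 + Y**3 - Y**2*Z - Y*Z**2

deg(f) = 3.
Substitute x = X/Z, y = Y/Z into f, then multiply by Z^3.
  monomial 2·x^3·y^0 ↦ 2·X^3·Y^0·Z^0.
  monomial 3·x^2·y^1 ↦ 3·X^2·Y^1·Z^0.
  monomial -2·x^2·y^0 ↦ -2·X^2·Y^0·Z^1.
  monomial 1·x^1·y^2 ↦ 1·X^1·Y^2·Z^0.
  monomial -2·x^1·y^1 ↦ -2·X^1·Y^1·Z^1.
  monomial -1·x^1·y^0 ↦ -1·X^1·Y^0·Z^2.
  monomial 1·x^0·y^3 ↦ 1·X^0·Y^3·Z^0.
  monomial -1·x^0·y^2 ↦ -1·X^0·Y^2·Z^1.
  monomial -1·x^0·y^1 ↦ -1·X^0·Y^1·Z^2.
Collecting: F(X, Y, Z) = 2*X**3 + 3*X**2*Y - 2*X**2*Z + X*Y**2 - 2*X*Y*Z - X*Z**2 + Y**3 - Y**2*Z - Y*Z**2.


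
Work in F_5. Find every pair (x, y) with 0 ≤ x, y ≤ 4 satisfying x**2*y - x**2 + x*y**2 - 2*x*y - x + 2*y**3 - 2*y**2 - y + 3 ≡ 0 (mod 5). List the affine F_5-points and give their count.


Affine F_5-points: {(0, 4), (1, 1), (1, 3), (1, 4), (3, 2), (3, 3)}; count = 6.

For each of the 25 pairs (x, y) ∈ F_5², evaluate f(x, y) mod 5. Record the zeros.
  x = 0: [0↦3, 1↦2, 2↦4, 3↦1, 4↦0]  zeros at y ∈ {4}
  x = 1: [0↦1, 1↦0, 2↦4, 3↦0, 4↦0]  zeros at y ∈ {1, 3, 4}
  x = 2: [0↦2, 1↦3, 2↦1, 3↦3, 4↦1]  zeros at y ∈ ∅
  x = 3: [0↦1, 1↦1, 2↦0, 3↦0, 4↦3]  zeros at y ∈ {2, 3}
  x = 4: [0↦3, 1↦4, 2↦1, 3↦1, 4↦1]  zeros at y ∈ ∅
Collecting zeros: affine points = {(0, 4), (1, 1), (1, 3), (1, 4), (3, 2), (3, 3)}.
Total count |C(F_5)_aff| = 6.


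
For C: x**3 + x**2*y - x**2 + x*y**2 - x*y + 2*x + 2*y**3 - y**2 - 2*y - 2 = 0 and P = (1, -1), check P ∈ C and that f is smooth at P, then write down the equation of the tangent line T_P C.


Tangent line at P: 3*x + 4*y + 1 = 0.

Step 1: f(1, -1) = 0, so P lies on C.
Step 2: partial derivatives
  f_x(x, y) = 3*x**2 + 2*x*y - 2*x + y**2 - y + 2, f_y(x, y) = x**2 + 2*x*y - x + 6*y**2 - 2*y - 2.
  f_x(P) = 3, f_y(P) = 4 (gradient nonzero, so P is smooth).
Step 3: tangent line at P: 3·(x − 1) + 4·(y − -1) = 0.
Expanding: 3*x + 4*y + 1 = 0.


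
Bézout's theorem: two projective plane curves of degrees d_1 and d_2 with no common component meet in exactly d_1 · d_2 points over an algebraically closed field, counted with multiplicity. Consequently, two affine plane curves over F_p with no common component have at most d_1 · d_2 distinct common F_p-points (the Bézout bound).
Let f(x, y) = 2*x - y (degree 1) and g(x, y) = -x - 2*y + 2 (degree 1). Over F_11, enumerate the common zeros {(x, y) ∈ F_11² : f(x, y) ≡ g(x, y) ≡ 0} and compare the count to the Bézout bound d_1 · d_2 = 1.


Common zeros: {(7, 3)}; count = 1; Bézout bound = 1.

deg(f) = 1, deg(g) = 1, so Bézout bound = 1.
Scan x ∈ F_11. For each x, list the y ∈ F_11 with f(x, y) ≡ 0 and those with g(x, y) ≡ 0 (mod 11); the common zeros in that column are the intersection.
  x = 0: f ≡ 0 at y ∈ {0}; g ≡ 0 at y ∈ {1}; common: ∅.
  x = 1: f ≡ 0 at y ∈ {2}; g ≡ 0 at y ∈ {6}; common: ∅.
  x = 2: f ≡ 0 at y ∈ {4}; g ≡ 0 at y ∈ {0}; common: ∅.
  x = 3: f ≡ 0 at y ∈ {6}; g ≡ 0 at y ∈ {5}; common: ∅.
  x = 4: f ≡ 0 at y ∈ {8}; g ≡ 0 at y ∈ {10}; common: ∅.
  x = 5: f ≡ 0 at y ∈ {10}; g ≡ 0 at y ∈ {4}; common: ∅.
  x = 6: f ≡ 0 at y ∈ {1}; g ≡ 0 at y ∈ {9}; common: ∅.
  x = 7: f ≡ 0 at y ∈ {3}; g ≡ 0 at y ∈ {3}; common: {3}.
  x = 8: f ≡ 0 at y ∈ {5}; g ≡ 0 at y ∈ {8}; common: ∅.
  x = 9: f ≡ 0 at y ∈ {7}; g ≡ 0 at y ∈ {2}; common: ∅.
  x = 10: f ≡ 0 at y ∈ {9}; g ≡ 0 at y ∈ {7}; common: ∅.
Collecting: common zeros = {(7, 3)}, so the count is 1.
Comparison with the Bézout bound: 1 ≤ 1 = deg(f)·deg(g), as expected for curves with no common component (the bound is attained).


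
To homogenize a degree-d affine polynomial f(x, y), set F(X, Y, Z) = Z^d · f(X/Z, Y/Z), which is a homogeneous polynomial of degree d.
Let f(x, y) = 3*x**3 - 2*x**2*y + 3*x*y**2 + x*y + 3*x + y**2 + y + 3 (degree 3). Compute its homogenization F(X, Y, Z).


F(X, Y, Z) = 3*X**3 - 2*X**2*Y + 3*X*Y**2 + X*Y*Z + 3*X*Z**2 + Y**2*Z + Y*Z**2 + 3*Z**3

deg(f) = 3.
Substitute x = X/Z, y = Y/Z into f, then multiply by Z^3.
  monomial 3·x^3·y^0 ↦ 3·X^3·Y^0·Z^0.
  monomial -2·x^2·y^1 ↦ -2·X^2·Y^1·Z^0.
  monomial 3·x^1·y^2 ↦ 3·X^1·Y^2·Z^0.
  monomial 1·x^1·y^1 ↦ 1·X^1·Y^1·Z^1.
  monomial 3·x^1·y^0 ↦ 3·X^1·Y^0·Z^2.
  monomial 1·x^0·y^2 ↦ 1·X^0·Y^2·Z^1.
  monomial 1·x^0·y^1 ↦ 1·X^0·Y^1·Z^2.
  monomial 3·x^0·y^0 ↦ 3·X^0·Y^0·Z^3.
Collecting: F(X, Y, Z) = 3*X**3 - 2*X**2*Y + 3*X*Y**2 + X*Y*Z + 3*X*Z**2 + Y**2*Z + Y*Z**2 + 3*Z**3.


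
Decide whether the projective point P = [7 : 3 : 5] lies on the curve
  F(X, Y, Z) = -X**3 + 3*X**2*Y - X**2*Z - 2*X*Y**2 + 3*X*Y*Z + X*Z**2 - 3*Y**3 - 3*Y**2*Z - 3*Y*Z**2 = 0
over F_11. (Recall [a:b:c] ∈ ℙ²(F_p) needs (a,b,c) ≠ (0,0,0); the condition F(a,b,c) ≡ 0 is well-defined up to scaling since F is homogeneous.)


F(7,3,5) ≡ 7 (mod 11); P is NOT on the curve.

Evaluate F(7, 3, 5) term-by-term (mod 11).
  -X**3 ↦ -1·343·1·1 = -343
  3*X**2*Y ↦ 3·49·3·1 = 441
  -X**2*Z ↦ -1·49·1·5 = -245
  -2*X*Y**2 ↦ -2·7·9·1 = -126
  3*X*Y*Z ↦ 3·7·3·5 = 315
  X*Z**2 ↦ 1·7·1·25 = 175
  -3*Y**3 ↦ -3·1·27·1 = -81
  -3*Y**2*Z ↦ -3·1·9·5 = -135
  -3*Y*Z**2 ↦ -3·1·3·25 = -225
Sum: F(7, 3, 5) = (-343) + (441) + (-245) + (-126) + (315) + (175) + (-81) + (-135) + (-225) = -224.
Reducing mod 11: -224 ≡ 7 (mod 11).
Since F(a, b, c) ≡ 7 ≠ 0 (mod 11), P does NOT lie on the curve.


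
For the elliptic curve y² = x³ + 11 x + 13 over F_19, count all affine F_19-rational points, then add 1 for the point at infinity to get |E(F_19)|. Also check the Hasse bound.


Affine points = {(1, 5), (1, 14), (2, 9), (2, 10), (3, 4), (3, 15), (4, 8), (4, 11), (8, 9), (8, 10), (9, 9), (9, 10), (12, 7), (12, 12), (13, 4), (13, 15), (14, 2), (14, 17), (15, 0), (18, 1), (18, 18)}; affine count = 21; |E(F_19)| = 22.

Discriminant check: Δ ∝ 4a³ + 27b² = 4·11³ + 27·13² = 4·1331 + 27·169 ≡ 7 (mod 19). Nonzero ⇒ E is nonsingular.
For each x ∈ F_19, compute rhs = x³ + 11·x + 13 mod 19, then count y ∈ F_19 with y² ≡ rhs.
  x = 0: rhs = 13, matching y values: none (0 points).
  x = 1: rhs = 6, matching y values: 5, 14 (2 points).
  x = 2: rhs = 5, matching y values: 9, 10 (2 points).
  x = 3: rhs = 16, matching y values: 4, 15 (2 points).
  x = 4: rhs = 7, matching y values: 8, 11 (2 points).
  x = 5: rhs = 3, matching y values: none (0 points).
  x = 6: rhs = 10, matching y values: none (0 points).
  x = 7: rhs = 15, matching y values: none (0 points).
  x = 8: rhs = 5, matching y values: 9, 10 (2 points).
  x = 9: rhs = 5, matching y values: 9, 10 (2 points).
  x = 10: rhs = 2, matching y values: none (0 points).
  x = 11: rhs = 2, matching y values: none (0 points).
  x = 12: rhs = 11, matching y values: 7, 12 (2 points).
  x = 13: rhs = 16, matching y values: 4, 15 (2 points).
  x = 14: rhs = 4, matching y values: 2, 17 (2 points).
  x = 15: rhs = 0, matching y values: 0 (1 points).
  x = 16: rhs = 10, matching y values: none (0 points).
  x = 17: rhs = 2, matching y values: none (0 points).
  x = 18: rhs = 1, matching y values: 1, 18 (2 points).
Total affine count: 21.
Full point count |E(F_19)| = 21 + 1 = 22.
Hasse bound: |22 − (19+1)| = |2| = 2 ≤ 2√19 ≈ 8.7178 ✓.


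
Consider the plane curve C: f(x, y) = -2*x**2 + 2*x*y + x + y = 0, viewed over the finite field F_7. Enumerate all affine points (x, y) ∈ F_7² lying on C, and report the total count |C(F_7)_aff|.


Affine F_7-points: {(0, 0), (1, 5), (2, 4), (4, 0), (5, 6), (6, 4)}; count = 6.

For each of the 49 pairs (x, y) ∈ F_7², evaluate f(x, y) mod 7. Record the zeros.
  x = 0: [0↦0, 1↦1, 2↦2, 3↦3, 4↦4, 5↦5, 6↦6]  zeros at y ∈ {0}
  x = 1: [0↦6, 1↦2, 2↦5, 3↦1, 4↦4, 5↦0, 6↦3]  zeros at y ∈ {5}
  x = 2: [0↦1, 1↦6, 2↦4, 3↦2, 4↦0, 5↦5, 6↦3]  zeros at y ∈ {4}
  x = 3: [0↦6, 1↦6, 2↦6, 3↦6, 4↦6, 5↦6, 6↦6]  zeros at y ∈ ∅
  x = 4: [0↦0, 1↦2, 2↦4, 3↦6, 4↦1, 5↦3, 6↦5]  zeros at y ∈ {0}
  x = 5: [0↦4, 1↦1, 2↦5, 3↦2, 4↦6, 5↦3, 6↦0]  zeros at y ∈ {6}
  x = 6: [0↦4, 1↦3, 2↦2, 3↦1, 4↦0, 5↦6, 6↦5]  zeros at y ∈ {4}
Collecting zeros: affine points = {(0, 0), (1, 5), (2, 4), (4, 0), (5, 6), (6, 4)}.
Total count |C(F_7)_aff| = 6.


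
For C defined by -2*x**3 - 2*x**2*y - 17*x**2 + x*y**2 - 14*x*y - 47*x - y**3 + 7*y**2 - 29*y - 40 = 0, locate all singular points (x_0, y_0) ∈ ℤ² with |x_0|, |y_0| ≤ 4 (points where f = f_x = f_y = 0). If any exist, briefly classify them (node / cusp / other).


Singular points: {(-3, 1)}; classification: node.

Compute partial derivatives:
  f_x = -6*x**2 - 4*x*y - 34*x + y**2 - 14*y - 47.
  f_y = -2*x**2 + 2*x*y - 14*x - 3*y**2 + 14*y - 29.
Scan x_0 ∈ {−4, ..., 4}. For each x_0, f_y(x_0, y) is a polynomial in y; find its integer roots y ∈ {−4, ..., 4}, then test f_x and f at those candidates.
  x = -4: f_y(-4, y) = -3*y**2 + 6*y - 5; no integer root y with |y| ≤ 4.
  x = -3: f_y(-3, y) = -3*y**2 + 8*y - 5; vanishes at y ∈ {1}. (-3, 1): f_x = 0, f = 0 — SINGULAR.
  x = -2: f_y(-2, y) = -3*y**2 + 10*y - 9; no integer root y with |y| ≤ 4.
  x = -1: f_y(-1, y) = -3*y**2 + 12*y - 17; no integer root y with |y| ≤ 4.
  x = 0: f_y(0, y) = -3*y**2 + 14*y - 29; no integer root y with |y| ≤ 4.
  x = 1: f_y(1, y) = -3*y**2 + 16*y - 45; no integer root y with |y| ≤ 4.
  x = 2: f_y(2, y) = -3*y**2 + 18*y - 65; no integer root y with |y| ≤ 4.
  x = 3: f_y(3, y) = -3*y**2 + 20*y - 89; no integer root y with |y| ≤ 4.
  x = 4: f_y(4, y) = -3*y**2 + 22*y - 117; no integer root y with |y| ≤ 4.
Only singular point on the grid: (-3, 1).
Classify: substitute x = -3 + u, y = 1 + v and expand: f = -2*u**3 - 2*u**2*v - u**2 + u*v**2 - v**3 + v**2.
No constant or linear terms (consistent with a singular point). Quadratic part: -u**2 + v**2. Cubic part: -2*u**3 - 2*u**2*v + u*v**2 - v**3.
The quadratic part v**2 - u**2 = (v − u)(v + u) splits into two distinct linear factors, so there are two distinct tangent lines y − 1 = ±(x − -3) — this is a node (ordinary double point).
Classification: node.


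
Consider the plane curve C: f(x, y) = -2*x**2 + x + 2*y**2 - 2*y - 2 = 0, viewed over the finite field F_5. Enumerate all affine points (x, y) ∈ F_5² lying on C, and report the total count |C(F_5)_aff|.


Affine F_5-points: {(0, 3), (3, 3), (4, 0), (4, 1)}; count = 4.

For each of the 25 pairs (x, y) ∈ F_5², evaluate f(x, y) mod 5. Record the zeros.
  x = 0: [0↦3, 1↦3, 2↦2, 3↦0, 4↦2]  zeros at y ∈ {3}
  x = 1: [0↦2, 1↦2, 2↦1, 3↦4, 4↦1]  zeros at y ∈ ∅
  x = 2: [0↦2, 1↦2, 2↦1, 3↦4, 4↦1]  zeros at y ∈ ∅
  x = 3: [0↦3, 1↦3, 2↦2, 3↦0, 4↦2]  zeros at y ∈ {3}
  x = 4: [0↦0, 1↦0, 2↦4, 3↦2, 4↦4]  zeros at y ∈ {0, 1}
Collecting zeros: affine points = {(0, 3), (3, 3), (4, 0), (4, 1)}.
Total count |C(F_5)_aff| = 4.


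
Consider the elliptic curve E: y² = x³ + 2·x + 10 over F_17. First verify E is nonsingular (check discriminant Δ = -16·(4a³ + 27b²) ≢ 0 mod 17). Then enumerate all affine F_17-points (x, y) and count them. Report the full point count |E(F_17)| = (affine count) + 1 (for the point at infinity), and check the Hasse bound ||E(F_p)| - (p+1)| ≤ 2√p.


Affine points = {(1, 8), (1, 9), (3, 3), (3, 14), (5, 3), (5, 14), (6, 0), (9, 3), (9, 14), (15, 7), (15, 10)}; affine count = 11; |E(F_17)| = 12.

Discriminant check: Δ ∝ 4a³ + 27b² = 4·2³ + 27·10² = 4·8 + 27·100 ≡ 12 (mod 17). Nonzero ⇒ E is nonsingular.
For each x ∈ F_17, compute rhs = x³ + 2·x + 10 mod 17, then count y ∈ F_17 with y² ≡ rhs.
  x = 0: rhs = 10, matching y values: none (0 points).
  x = 1: rhs = 13, matching y values: 8, 9 (2 points).
  x = 2: rhs = 5, matching y values: none (0 points).
  x = 3: rhs = 9, matching y values: 3, 14 (2 points).
  x = 4: rhs = 14, matching y values: none (0 points).
  x = 5: rhs = 9, matching y values: 3, 14 (2 points).
  x = 6: rhs = 0, matching y values: 0 (1 points).
  x = 7: rhs = 10, matching y values: none (0 points).
  x = 8: rhs = 11, matching y values: none (0 points).
  x = 9: rhs = 9, matching y values: 3, 14 (2 points).
  x = 10: rhs = 10, matching y values: none (0 points).
  x = 11: rhs = 3, matching y values: none (0 points).
  x = 12: rhs = 11, matching y values: none (0 points).
  x = 13: rhs = 6, matching y values: none (0 points).
  x = 14: rhs = 11, matching y values: none (0 points).
  x = 15: rhs = 15, matching y values: 7, 10 (2 points).
  x = 16: rhs = 7, matching y values: none (0 points).
Total affine count: 11.
Full point count |E(F_17)| = 11 + 1 = 12.
Hasse bound: |12 − (17+1)| = |-6| = 6 ≤ 2√17 ≈ 8.2462 ✓.


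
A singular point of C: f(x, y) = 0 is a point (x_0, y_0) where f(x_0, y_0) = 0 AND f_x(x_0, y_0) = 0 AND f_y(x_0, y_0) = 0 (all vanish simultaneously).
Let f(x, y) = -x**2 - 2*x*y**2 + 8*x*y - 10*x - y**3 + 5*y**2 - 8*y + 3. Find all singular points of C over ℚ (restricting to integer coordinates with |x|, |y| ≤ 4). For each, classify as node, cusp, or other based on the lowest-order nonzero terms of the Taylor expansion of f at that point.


Singular points: {(-1, 2)}; classification: node.

Compute partial derivatives:
  f_x = -2*x - 2*y**2 + 8*y - 10.
  f_y = -4*x*y + 8*x - 3*y**2 + 10*y - 8.
Scan x_0 ∈ {−4, ..., 4}. For each x_0, f_y(x_0, y) is a polynomial in y; find its integer roots y ∈ {−4, ..., 4}, then test f_x and f at those candidates.
  x = -4: f_y(-4, y) = -3*y**2 + 26*y - 40; vanishes at y ∈ {2}. (-4, 2): f_x = 6 ≠ 0.
  x = -3: f_y(-3, y) = -3*y**2 + 22*y - 32; vanishes at y ∈ {2}. (-3, 2): f_x = 4 ≠ 0.
  x = -2: f_y(-2, y) = -3*y**2 + 18*y - 24; vanishes at y ∈ {2, 4}. (-2, 2): f_x = 2 ≠ 0; (-2, 4): f_x = -6 ≠ 0.
  x = -1: f_y(-1, y) = -3*y**2 + 14*y - 16; vanishes at y ∈ {2}. (-1, 2): f_x = 0, f = 0 — SINGULAR.
  x = 0: f_y(0, y) = -3*y**2 + 10*y - 8; vanishes at y ∈ {2}. (0, 2): f_x = -2 ≠ 0.
  x = 1: f_y(1, y) = -3*y**2 + 6*y; vanishes at y ∈ {0, 2}. (1, 0): f_x = -12 ≠ 0; (1, 2): f_x = -4 ≠ 0.
  x = 2: f_y(2, y) = -3*y**2 + 2*y + 8; vanishes at y ∈ {2}. (2, 2): f_x = -6 ≠ 0.
  x = 3: f_y(3, y) = -3*y**2 - 2*y + 16; vanishes at y ∈ {2}. (3, 2): f_x = -8 ≠ 0.
  x = 4: f_y(4, y) = -3*y**2 - 6*y + 24; vanishes at y ∈ {-4, 2}. (4, -4): f_x = -82 ≠ 0; (4, 2): f_x = -10 ≠ 0.
Only singular point on the grid: (-1, 2).
Classify: substitute x = -1 + u, y = 2 + v and expand: f = -u**2 - 2*u*v**2 - v**3 + v**2.
No constant or linear terms (consistent with a singular point). Quadratic part: -u**2 + v**2. Cubic part: -2*u*v**2 - v**3.
The quadratic part v**2 - u**2 = (v − u)(v + u) splits into two distinct linear factors, so there are two distinct tangent lines y − 2 = ±(x − -1) — this is a node (ordinary double point).
Classification: node.


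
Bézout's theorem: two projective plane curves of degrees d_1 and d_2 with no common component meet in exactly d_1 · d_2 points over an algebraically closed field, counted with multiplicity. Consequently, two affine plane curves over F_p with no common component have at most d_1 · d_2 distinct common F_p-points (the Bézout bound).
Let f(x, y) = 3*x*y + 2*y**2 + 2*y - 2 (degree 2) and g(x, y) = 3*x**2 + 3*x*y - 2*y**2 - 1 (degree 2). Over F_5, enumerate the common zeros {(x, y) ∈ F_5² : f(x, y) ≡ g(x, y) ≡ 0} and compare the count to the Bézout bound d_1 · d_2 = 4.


Common zeros: ∅; count = 0; Bézout bound = 4.

deg(f) = 2, deg(g) = 2, so Bézout bound = 4.
Scan x ∈ F_5. For each x, list the y ∈ F_5 with f(x, y) ≡ 0 and those with g(x, y) ≡ 0 (mod 5); the common zeros in that column are the intersection.
  x = 0: f ≡ 0 at y ∈ {2}; g ≡ 0 at y ∈ ∅; common: ∅.
  x = 1: f ≡ 0 at y ∈ {1, 4}; g ≡ 0 at y ∈ {2}; common: ∅.
  x = 2: f ≡ 0 at y ∈ {3}; g ≡ 0 at y ∈ {1, 2}; common: ∅.
  x = 3: f ≡ 0 at y ∈ ∅; g ≡ 0 at y ∈ {3, 4}; common: ∅.
  x = 4: f ≡ 0 at y ∈ ∅; g ≡ 0 at y ∈ {3}; common: ∅.
Collecting: common zeros = ∅, so the count is 0.
Comparison with the Bézout bound: 0 ≤ 4 = deg(f)·deg(g), as expected for curves with no common component (the affine F_5-count falls short of the bound because intersections may lie at infinity, over extension fields, or carry multiplicity).


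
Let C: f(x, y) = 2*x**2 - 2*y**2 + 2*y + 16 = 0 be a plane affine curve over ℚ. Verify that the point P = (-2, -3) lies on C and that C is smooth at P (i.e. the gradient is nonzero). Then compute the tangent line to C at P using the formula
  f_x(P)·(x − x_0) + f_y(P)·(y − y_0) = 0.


Tangent line at P: -8*x + 14*y + 26 = 0.

Step 1: f(-2, -3) = 0, so P lies on C.
Step 2: partial derivatives
  f_x(x, y) = 4*x, f_y(x, y) = 2 - 4*y.
  f_x(P) = -8, f_y(P) = 14 (gradient nonzero, so P is smooth).
Step 3: tangent line at P: -8·(x − -2) + 14·(y − -3) = 0.
Expanding: -8*x + 14*y + 26 = 0.


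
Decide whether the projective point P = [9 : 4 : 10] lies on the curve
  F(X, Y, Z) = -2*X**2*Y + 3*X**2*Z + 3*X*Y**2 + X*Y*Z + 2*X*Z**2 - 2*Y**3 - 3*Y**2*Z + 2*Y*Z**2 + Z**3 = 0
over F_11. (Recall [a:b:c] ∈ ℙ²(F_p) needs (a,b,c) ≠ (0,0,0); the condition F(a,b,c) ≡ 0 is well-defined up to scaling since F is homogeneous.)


F(9,4,10) ≡ 0 (mod 11); P is on the curve.

Evaluate F(9, 4, 10) term-by-term (mod 11).
  -2*X**2*Y ↦ -2·81·4·1 = -648
  3*X**2*Z ↦ 3·81·1·10 = 2430
  3*X*Y**2 ↦ 3·9·16·1 = 432
  X*Y*Z ↦ 1·9·4·10 = 360
  2*X*Z**2 ↦ 2·9·1·100 = 1800
  -2*Y**3 ↦ -2·1·64·1 = -128
  -3*Y**2*Z ↦ -3·1·16·10 = -480
  2*Y*Z**2 ↦ 2·1·4·100 = 800
  Z**3 ↦ 1·1·1·1000 = 1000
Sum: F(9, 4, 10) = (-648) + (2430) + (432) + (360) + (1800) + (-128) + (-480) + (800) + (1000) = 5566.
Reducing mod 11: 5566 ≡ 0 (mod 11).
Since F(a, b, c) ≡ 0 (mod 11), P lies on the curve.


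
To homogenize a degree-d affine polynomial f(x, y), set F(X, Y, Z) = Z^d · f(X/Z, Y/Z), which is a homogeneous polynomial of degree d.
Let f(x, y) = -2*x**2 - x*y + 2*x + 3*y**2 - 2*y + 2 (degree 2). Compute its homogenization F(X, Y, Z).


F(X, Y, Z) = -2*X**2 - X*Y + 2*X*Z + 3*Y**2 - 2*Y*Z + 2*Z**2

deg(f) = 2.
Substitute x = X/Z, y = Y/Z into f, then multiply by Z^2.
  monomial -2·x^2·y^0 ↦ -2·X^2·Y^0·Z^0.
  monomial -1·x^1·y^1 ↦ -1·X^1·Y^1·Z^0.
  monomial 2·x^1·y^0 ↦ 2·X^1·Y^0·Z^1.
  monomial 3·x^0·y^2 ↦ 3·X^0·Y^2·Z^0.
  monomial -2·x^0·y^1 ↦ -2·X^0·Y^1·Z^1.
  monomial 2·x^0·y^0 ↦ 2·X^0·Y^0·Z^2.
Collecting: F(X, Y, Z) = -2*X**2 - X*Y + 2*X*Z + 3*Y**2 - 2*Y*Z + 2*Z**2.


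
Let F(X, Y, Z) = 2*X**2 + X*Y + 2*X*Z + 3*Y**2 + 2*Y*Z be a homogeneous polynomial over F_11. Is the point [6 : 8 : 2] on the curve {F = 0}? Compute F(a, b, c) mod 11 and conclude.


F(6,8,2) ≡ 5 (mod 11); P is NOT on the curve.

Evaluate F(6, 8, 2) term-by-term (mod 11).
  2*X**2 ↦ 2·36·1·1 = 72
  X*Y ↦ 1·6·8·1 = 48
  2*X*Z ↦ 2·6·1·2 = 24
  3*Y**2 ↦ 3·1·64·1 = 192
  2*Y*Z ↦ 2·1·8·2 = 32
Sum: F(6, 8, 2) = (72) + (48) + (24) + (192) + (32) = 368.
Reducing mod 11: 368 ≡ 5 (mod 11).
Since F(a, b, c) ≡ 5 ≠ 0 (mod 11), P does NOT lie on the curve.


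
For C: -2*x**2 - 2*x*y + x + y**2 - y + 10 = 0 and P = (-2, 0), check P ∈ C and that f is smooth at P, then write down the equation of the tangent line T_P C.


Tangent line at P: 9*x + 3*y + 18 = 0.

Step 1: f(-2, 0) = 0, so P lies on C.
Step 2: partial derivatives
  f_x(x, y) = -4*x - 2*y + 1, f_y(x, y) = -2*x + 2*y - 1.
  f_x(P) = 9, f_y(P) = 3 (gradient nonzero, so P is smooth).
Step 3: tangent line at P: 9·(x − -2) + 3·(y − 0) = 0.
Expanding: 9*x + 3*y + 18 = 0.


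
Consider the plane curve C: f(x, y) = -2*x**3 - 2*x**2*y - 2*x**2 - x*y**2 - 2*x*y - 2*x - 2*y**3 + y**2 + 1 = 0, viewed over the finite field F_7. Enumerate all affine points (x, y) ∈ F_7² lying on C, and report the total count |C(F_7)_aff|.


Affine F_7-points: {(0, 1), (0, 5), (2, 1), (2, 3), (2, 6), (3, 0), (3, 1), (3, 5), (5, 5), (6, 6)}; count = 10.

For each of the 49 pairs (x, y) ∈ F_7², evaluate f(x, y) mod 7. Record the zeros.
  x = 0: [0↦1, 1↦0, 2↦3, 3↦5, 4↦1, 5↦0, 6↦4]  zeros at y ∈ {1, 5}
  x = 1: [0↦2, 1↦3, 2↦6, 3↦6, 4↦5, 5↦5, 6↦1]  zeros at y ∈ ∅
  x = 2: [0↦1, 1↦0, 2↦6, 3↦0, 4↦5, 5↦2, 6↦0]  zeros at y ∈ {1, 3, 6}
  x = 3: [0↦0, 1↦0, 2↦5, 3↦3, 4↦3, 5↦0, 6↦3]  zeros at y ∈ {0, 1, 5}
  x = 4: [0↦1, 1↦5, 2↦5, 3↦3, 4↦1, 5↦1, 6↦5]  zeros at y ∈ ∅
  x = 5: [0↦6, 1↦3, 2↦1, 3↦2, 4↦1, 5↦0, 6↦1]  zeros at y ∈ {5}
  x = 6: [0↦3, 1↦3, 2↦2, 3↦2, 4↦5, 5↦6, 6↦0]  zeros at y ∈ {6}
Collecting zeros: affine points = {(0, 1), (0, 5), (2, 1), (2, 3), (2, 6), (3, 0), (3, 1), (3, 5), (5, 5), (6, 6)}.
Total count |C(F_7)_aff| = 10.


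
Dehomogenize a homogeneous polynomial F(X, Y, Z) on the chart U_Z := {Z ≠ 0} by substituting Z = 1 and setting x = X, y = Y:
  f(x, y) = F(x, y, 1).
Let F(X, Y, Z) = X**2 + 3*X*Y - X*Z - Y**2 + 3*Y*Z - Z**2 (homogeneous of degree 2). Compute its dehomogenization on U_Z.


f(x, y) = x**2 + 3*x*y - x - y**2 + 3*y - 1

On U_Z we set Z = 1. Each monomial c·X^i·Y^j·Z^k in F becomes c·x^i·y^j·1^k = c·x^i·y^j.
Substituting Z = 1: F(X, Y, 1) = x**2 + 3*x*y - x - y**2 + 3*y - 1.
Note: deg(f) ≤ deg(F) = 2; strict inequality happens when F is divisible by Z (lost terms).


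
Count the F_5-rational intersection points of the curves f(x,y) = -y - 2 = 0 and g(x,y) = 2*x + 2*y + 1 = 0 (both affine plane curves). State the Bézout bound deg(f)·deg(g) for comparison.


Common zeros: {(4, 3)}; count = 1; Bézout bound = 1.

deg(f) = 1, deg(g) = 1, so Bézout bound = 1.
Scan x ∈ F_5. For each x, list the y ∈ F_5 with f(x, y) ≡ 0 and those with g(x, y) ≡ 0 (mod 5); the common zeros in that column are the intersection.
  x = 0: f ≡ 0 at y ∈ {3}; g ≡ 0 at y ∈ {2}; common: ∅.
  x = 1: f ≡ 0 at y ∈ {3}; g ≡ 0 at y ∈ {1}; common: ∅.
  x = 2: f ≡ 0 at y ∈ {3}; g ≡ 0 at y ∈ {0}; common: ∅.
  x = 3: f ≡ 0 at y ∈ {3}; g ≡ 0 at y ∈ {4}; common: ∅.
  x = 4: f ≡ 0 at y ∈ {3}; g ≡ 0 at y ∈ {3}; common: {3}.
Collecting: common zeros = {(4, 3)}, so the count is 1.
Comparison with the Bézout bound: 1 ≤ 1 = deg(f)·deg(g), as expected for curves with no common component (the bound is attained).


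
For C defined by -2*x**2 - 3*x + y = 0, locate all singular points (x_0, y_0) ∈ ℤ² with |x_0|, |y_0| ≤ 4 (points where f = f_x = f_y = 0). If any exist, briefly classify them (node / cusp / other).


No singular points in the scanned grid; C is smooth there.

Compute partial derivatives:
  f_x = -4*x - 3.
  f_y = 1.
f_y = 1 is a nonzero constant, so f_y never vanishes: no point (x, y) can satisfy f = f_x = f_y = 0. In particular no (x, y) ∈ {−4, ..., 4}² is singular; the curve is smooth.


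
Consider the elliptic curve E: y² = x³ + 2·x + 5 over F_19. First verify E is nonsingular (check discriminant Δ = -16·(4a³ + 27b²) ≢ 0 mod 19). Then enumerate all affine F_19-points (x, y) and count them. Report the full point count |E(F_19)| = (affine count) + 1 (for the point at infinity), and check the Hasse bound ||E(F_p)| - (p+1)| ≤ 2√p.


Affine points = {(0, 9), (0, 10), (2, 6), (2, 13), (3, 0), (4, 1), (4, 18), (5, 8), (5, 11), (6, 9), (6, 10), (7, 1), (7, 18), (8, 1), (8, 18), (9, 7), (9, 12), (11, 3), (11, 16), (12, 3), (12, 16), (13, 9), (13, 10), (15, 3), (15, 16)}; affine count = 25; |E(F_19)| = 26.

Discriminant check: Δ ∝ 4a³ + 27b² = 4·2³ + 27·5² = 4·8 + 27·25 ≡ 4 (mod 19). Nonzero ⇒ E is nonsingular.
For each x ∈ F_19, compute rhs = x³ + 2·x + 5 mod 19, then count y ∈ F_19 with y² ≡ rhs.
  x = 0: rhs = 5, matching y values: 9, 10 (2 points).
  x = 1: rhs = 8, matching y values: none (0 points).
  x = 2: rhs = 17, matching y values: 6, 13 (2 points).
  x = 3: rhs = 0, matching y values: 0 (1 points).
  x = 4: rhs = 1, matching y values: 1, 18 (2 points).
  x = 5: rhs = 7, matching y values: 8, 11 (2 points).
  x = 6: rhs = 5, matching y values: 9, 10 (2 points).
  x = 7: rhs = 1, matching y values: 1, 18 (2 points).
  x = 8: rhs = 1, matching y values: 1, 18 (2 points).
  x = 9: rhs = 11, matching y values: 7, 12 (2 points).
  x = 10: rhs = 18, matching y values: none (0 points).
  x = 11: rhs = 9, matching y values: 3, 16 (2 points).
  x = 12: rhs = 9, matching y values: 3, 16 (2 points).
  x = 13: rhs = 5, matching y values: 9, 10 (2 points).
  x = 14: rhs = 3, matching y values: none (0 points).
  x = 15: rhs = 9, matching y values: 3, 16 (2 points).
  x = 16: rhs = 10, matching y values: none (0 points).
  x = 17: rhs = 12, matching y values: none (0 points).
  x = 18: rhs = 2, matching y values: none (0 points).
Total affine count: 25.
Full point count |E(F_19)| = 25 + 1 = 26.
Hasse bound: |26 − (19+1)| = |6| = 6 ≤ 2√19 ≈ 8.7178 ✓.


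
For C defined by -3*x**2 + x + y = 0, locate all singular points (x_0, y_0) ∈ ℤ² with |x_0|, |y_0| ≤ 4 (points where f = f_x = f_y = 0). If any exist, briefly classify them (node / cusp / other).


No singular points in the scanned grid; C is smooth there.

Compute partial derivatives:
  f_x = 1 - 6*x.
  f_y = 1.
f_y = 1 is a nonzero constant, so f_y never vanishes: no point (x, y) can satisfy f = f_x = f_y = 0. In particular no (x, y) ∈ {−4, ..., 4}² is singular; the curve is smooth.


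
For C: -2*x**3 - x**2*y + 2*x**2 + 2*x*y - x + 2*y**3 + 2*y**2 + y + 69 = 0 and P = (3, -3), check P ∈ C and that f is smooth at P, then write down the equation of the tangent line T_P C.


Tangent line at P: -31*x + 40*y + 213 = 0.

Step 1: f(3, -3) = 0, so P lies on C.
Step 2: partial derivatives
  f_x(x, y) = -6*x**2 - 2*x*y + 4*x + 2*y - 1, f_y(x, y) = -x**2 + 2*x + 6*y**2 + 4*y + 1.
  f_x(P) = -31, f_y(P) = 40 (gradient nonzero, so P is smooth).
Step 3: tangent line at P: -31·(x − 3) + 40·(y − -3) = 0.
Expanding: -31*x + 40*y + 213 = 0.


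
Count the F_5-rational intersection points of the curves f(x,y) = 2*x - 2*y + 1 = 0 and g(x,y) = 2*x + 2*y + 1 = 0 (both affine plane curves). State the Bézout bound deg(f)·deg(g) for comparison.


Common zeros: {(2, 0)}; count = 1; Bézout bound = 1.

deg(f) = 1, deg(g) = 1, so Bézout bound = 1.
Scan x ∈ F_5. For each x, list the y ∈ F_5 with f(x, y) ≡ 0 and those with g(x, y) ≡ 0 (mod 5); the common zeros in that column are the intersection.
  x = 0: f ≡ 0 at y ∈ {3}; g ≡ 0 at y ∈ {2}; common: ∅.
  x = 1: f ≡ 0 at y ∈ {4}; g ≡ 0 at y ∈ {1}; common: ∅.
  x = 2: f ≡ 0 at y ∈ {0}; g ≡ 0 at y ∈ {0}; common: {0}.
  x = 3: f ≡ 0 at y ∈ {1}; g ≡ 0 at y ∈ {4}; common: ∅.
  x = 4: f ≡ 0 at y ∈ {2}; g ≡ 0 at y ∈ {3}; common: ∅.
Collecting: common zeros = {(2, 0)}, so the count is 1.
Comparison with the Bézout bound: 1 ≤ 1 = deg(f)·deg(g), as expected for curves with no common component (the bound is attained).


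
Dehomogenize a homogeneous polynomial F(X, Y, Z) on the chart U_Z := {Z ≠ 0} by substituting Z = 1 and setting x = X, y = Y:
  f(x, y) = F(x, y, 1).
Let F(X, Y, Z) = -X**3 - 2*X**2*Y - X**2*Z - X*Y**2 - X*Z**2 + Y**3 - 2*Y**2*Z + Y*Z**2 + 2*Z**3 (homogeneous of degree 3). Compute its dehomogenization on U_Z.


f(x, y) = -x**3 - 2*x**2*y - x**2 - x*y**2 - x + y**3 - 2*y**2 + y + 2

On U_Z we set Z = 1. Each monomial c·X^i·Y^j·Z^k in F becomes c·x^i·y^j·1^k = c·x^i·y^j.
Substituting Z = 1: F(X, Y, 1) = -x**3 - 2*x**2*y - x**2 - x*y**2 - x + y**3 - 2*y**2 + y + 2.
Note: deg(f) ≤ deg(F) = 3; strict inequality happens when F is divisible by Z (lost terms).


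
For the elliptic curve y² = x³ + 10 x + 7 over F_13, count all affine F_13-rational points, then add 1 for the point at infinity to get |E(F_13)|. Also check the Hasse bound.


Affine points = {(2, 3), (2, 10), (3, 5), (3, 8), (5, 0), (6, 6), (6, 7), (7, 2), (7, 11), (8, 1), (8, 12), (12, 3), (12, 10)}; affine count = 13; |E(F_13)| = 14.

Discriminant check: Δ ∝ 4a³ + 27b² = 4·10³ + 27·7² = 4·1000 + 27·49 ≡ 6 (mod 13). Nonzero ⇒ E is nonsingular.
For each x ∈ F_13, compute rhs = x³ + 10·x + 7 mod 13, then count y ∈ F_13 with y² ≡ rhs.
  x = 0: rhs = 7, matching y values: none (0 points).
  x = 1: rhs = 5, matching y values: none (0 points).
  x = 2: rhs = 9, matching y values: 3, 10 (2 points).
  x = 3: rhs = 12, matching y values: 5, 8 (2 points).
  x = 4: rhs = 7, matching y values: none (0 points).
  x = 5: rhs = 0, matching y values: 0 (1 points).
  x = 6: rhs = 10, matching y values: 6, 7 (2 points).
  x = 7: rhs = 4, matching y values: 2, 11 (2 points).
  x = 8: rhs = 1, matching y values: 1, 12 (2 points).
  x = 9: rhs = 7, matching y values: none (0 points).
  x = 10: rhs = 2, matching y values: none (0 points).
  x = 11: rhs = 5, matching y values: none (0 points).
  x = 12: rhs = 9, matching y values: 3, 10 (2 points).
Total affine count: 13.
Full point count |E(F_13)| = 13 + 1 = 14.
Hasse bound: |14 − (13+1)| = |0| = 0 ≤ 2√13 ≈ 7.2111 ✓.


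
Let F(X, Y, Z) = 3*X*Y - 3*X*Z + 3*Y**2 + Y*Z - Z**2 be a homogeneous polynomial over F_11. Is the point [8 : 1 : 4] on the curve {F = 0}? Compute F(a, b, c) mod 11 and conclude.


F(8,1,4) ≡ 7 (mod 11); P is NOT on the curve.

Evaluate F(8, 1, 4) term-by-term (mod 11).
  3*X*Y ↦ 3·8·1·1 = 24
  -3*X*Z ↦ -3·8·1·4 = -96
  3*Y**2 ↦ 3·1·1·1 = 3
  Y*Z ↦ 1·1·1·4 = 4
  -Z**2 ↦ -1·1·1·16 = -16
Sum: F(8, 1, 4) = (24) + (-96) + (3) + (4) + (-16) = -81.
Reducing mod 11: -81 ≡ 7 (mod 11).
Since F(a, b, c) ≡ 7 ≠ 0 (mod 11), P does NOT lie on the curve.


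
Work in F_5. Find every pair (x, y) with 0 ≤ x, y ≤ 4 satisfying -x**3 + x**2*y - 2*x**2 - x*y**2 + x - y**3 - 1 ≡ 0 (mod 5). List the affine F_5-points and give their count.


Affine F_5-points: {(0, 4), (2, 0), (2, 4), (3, 2), (3, 3), (4, 2)}; count = 6.

For each of the 25 pairs (x, y) ∈ F_5², evaluate f(x, y) mod 5. Record the zeros.
  x = 0: [0↦4, 1↦3, 2↦1, 3↦2, 4↦0]  zeros at y ∈ {4}
  x = 1: [0↦2, 1↦1, 2↦2, 3↦4, 4↦1]  zeros at y ∈ ∅
  x = 2: [0↦0, 1↦1, 2↦2, 3↦2, 4↦0]  zeros at y ∈ {0, 4}
  x = 3: [0↦2, 1↦2, 2↦0, 3↦0, 4↦1]  zeros at y ∈ {2, 3}
  x = 4: [0↦2, 1↦3, 2↦0, 3↦2, 4↦3]  zeros at y ∈ {2}
Collecting zeros: affine points = {(0, 4), (2, 0), (2, 4), (3, 2), (3, 3), (4, 2)}.
Total count |C(F_5)_aff| = 6.


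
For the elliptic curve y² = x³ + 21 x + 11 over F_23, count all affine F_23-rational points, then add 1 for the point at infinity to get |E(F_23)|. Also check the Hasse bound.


Affine points = {(3, 3), (3, 20), (6, 10), (6, 13), (7, 8), (7, 15), (8, 1), (8, 22), (9, 3), (9, 20), (10, 5), (10, 18), (11, 3), (11, 20), (12, 6), (12, 17), (14, 6), (14, 17), (16, 2), (16, 21), (19, 1), (19, 22), (20, 6), (20, 17), (22, 9), (22, 14)}; affine count = 26; |E(F_23)| = 27.

Discriminant check: Δ ∝ 4a³ + 27b² = 4·21³ + 27·11² = 4·9261 + 27·121 ≡ 15 (mod 23). Nonzero ⇒ E is nonsingular.
For each x ∈ F_23, compute rhs = x³ + 21·x + 11 mod 23, then count y ∈ F_23 with y² ≡ rhs.
  x = 0: rhs = 11, matching y values: none (0 points).
  x = 1: rhs = 10, matching y values: none (0 points).
  x = 2: rhs = 15, matching y values: none (0 points).
  x = 3: rhs = 9, matching y values: 3, 20 (2 points).
  x = 4: rhs = 21, matching y values: none (0 points).
  x = 5: rhs = 11, matching y values: none (0 points).
  x = 6: rhs = 8, matching y values: 10, 13 (2 points).
  x = 7: rhs = 18, matching y values: 8, 15 (2 points).
  x = 8: rhs = 1, matching y values: 1, 22 (2 points).
  x = 9: rhs = 9, matching y values: 3, 20 (2 points).
  x = 10: rhs = 2, matching y values: 5, 18 (2 points).
  x = 11: rhs = 9, matching y values: 3, 20 (2 points).
  x = 12: rhs = 13, matching y values: 6, 17 (2 points).
  x = 13: rhs = 20, matching y values: none (0 points).
  x = 14: rhs = 13, matching y values: 6, 17 (2 points).
  x = 15: rhs = 21, matching y values: none (0 points).
  x = 16: rhs = 4, matching y values: 2, 21 (2 points).
  x = 17: rhs = 14, matching y values: none (0 points).
  x = 18: rhs = 11, matching y values: none (0 points).
  x = 19: rhs = 1, matching y values: 1, 22 (2 points).
  x = 20: rhs = 13, matching y values: 6, 17 (2 points).
  x = 21: rhs = 7, matching y values: none (0 points).
  x = 22: rhs = 12, matching y values: 9, 14 (2 points).
Total affine count: 26.
Full point count |E(F_23)| = 26 + 1 = 27.
Hasse bound: |27 − (23+1)| = |3| = 3 ≤ 2√23 ≈ 9.5917 ✓.


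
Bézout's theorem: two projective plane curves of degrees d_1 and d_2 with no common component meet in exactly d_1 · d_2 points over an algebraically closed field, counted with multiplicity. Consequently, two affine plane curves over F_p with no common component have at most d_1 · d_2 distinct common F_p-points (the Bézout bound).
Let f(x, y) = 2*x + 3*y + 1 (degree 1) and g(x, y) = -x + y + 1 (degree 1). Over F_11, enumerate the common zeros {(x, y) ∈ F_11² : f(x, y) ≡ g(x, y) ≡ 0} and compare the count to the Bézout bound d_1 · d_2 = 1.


Common zeros: {(7, 6)}; count = 1; Bézout bound = 1.

deg(f) = 1, deg(g) = 1, so Bézout bound = 1.
Scan x ∈ F_11. For each x, list the y ∈ F_11 with f(x, y) ≡ 0 and those with g(x, y) ≡ 0 (mod 11); the common zeros in that column are the intersection.
  x = 0: f ≡ 0 at y ∈ {7}; g ≡ 0 at y ∈ {10}; common: ∅.
  x = 1: f ≡ 0 at y ∈ {10}; g ≡ 0 at y ∈ {0}; common: ∅.
  x = 2: f ≡ 0 at y ∈ {2}; g ≡ 0 at y ∈ {1}; common: ∅.
  x = 3: f ≡ 0 at y ∈ {5}; g ≡ 0 at y ∈ {2}; common: ∅.
  x = 4: f ≡ 0 at y ∈ {8}; g ≡ 0 at y ∈ {3}; common: ∅.
  x = 5: f ≡ 0 at y ∈ {0}; g ≡ 0 at y ∈ {4}; common: ∅.
  x = 6: f ≡ 0 at y ∈ {3}; g ≡ 0 at y ∈ {5}; common: ∅.
  x = 7: f ≡ 0 at y ∈ {6}; g ≡ 0 at y ∈ {6}; common: {6}.
  x = 8: f ≡ 0 at y ∈ {9}; g ≡ 0 at y ∈ {7}; common: ∅.
  x = 9: f ≡ 0 at y ∈ {1}; g ≡ 0 at y ∈ {8}; common: ∅.
  x = 10: f ≡ 0 at y ∈ {4}; g ≡ 0 at y ∈ {9}; common: ∅.
Collecting: common zeros = {(7, 6)}, so the count is 1.
Comparison with the Bézout bound: 1 ≤ 1 = deg(f)·deg(g), as expected for curves with no common component (the bound is attained).


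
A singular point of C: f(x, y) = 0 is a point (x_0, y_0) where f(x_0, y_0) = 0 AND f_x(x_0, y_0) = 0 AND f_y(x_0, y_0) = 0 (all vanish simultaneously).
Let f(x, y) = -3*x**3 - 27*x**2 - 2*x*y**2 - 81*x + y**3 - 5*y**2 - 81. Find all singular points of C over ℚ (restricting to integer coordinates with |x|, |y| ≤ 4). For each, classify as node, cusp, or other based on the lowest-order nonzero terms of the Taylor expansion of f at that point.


Singular points: {(-3, 0)}; classification: cusp.

Compute partial derivatives:
  f_x = -9*x**2 - 54*x - 2*y**2 - 81.
  f_y = -4*x*y + 3*y**2 - 10*y.
Scan x_0 ∈ {−4, ..., 4}. For each x_0, f_y(x_0, y) is a polynomial in y; find its integer roots y ∈ {−4, ..., 4}, then test f_x and f at those candidates.
  x = -4: f_y(-4, y) = 3*y**2 + 6*y; vanishes at y ∈ {-2, 0}. (-4, -2): f_x = -17 ≠ 0; (-4, 0): f_x = -9 ≠ 0.
  x = -3: f_y(-3, y) = 3*y**2 + 2*y; vanishes at y ∈ {0}. (-3, 0): f_x = 0, f = 0 — SINGULAR.
  x = -2: f_y(-2, y) = 3*y**2 - 2*y; vanishes at y ∈ {0}. (-2, 0): f_x = -9 ≠ 0.
  x = -1: f_y(-1, y) = 3*y**2 - 6*y; vanishes at y ∈ {0, 2}. (-1, 0): f_x = -36 ≠ 0; (-1, 2): f_x = -44 ≠ 0.
  x = 0: f_y(0, y) = 3*y**2 - 10*y; vanishes at y ∈ {0}. (0, 0): f_x = -81 ≠ 0.
  x = 1: f_y(1, y) = 3*y**2 - 14*y; vanishes at y ∈ {0}. (1, 0): f_x = -144 ≠ 0.
  x = 2: f_y(2, y) = 3*y**2 - 18*y; vanishes at y ∈ {0}. (2, 0): f_x = -225 ≠ 0.
  x = 3: f_y(3, y) = 3*y**2 - 22*y; vanishes at y ∈ {0}. (3, 0): f_x = -324 ≠ 0.
  x = 4: f_y(4, y) = 3*y**2 - 26*y; vanishes at y ∈ {0}. (4, 0): f_x = -441 ≠ 0.
Only singular point on the grid: (-3, 0).
Classify: substitute x = -3 + u, y = 0 + v and expand: f = -3*u**3 - 2*u*v**2 + v**3 + v**2.
No constant or linear terms (consistent with a singular point). Quadratic part: v**2. Cubic part: -3*u**3 - 2*u*v**2 + v**3.
The quadratic part v**2 is a perfect square, so there is a single (double) tangent line v = 0, i.e. y = 0. Restricting the cubic part to that line (v = 0) leaves -3*u**3 ≠ 0, so f is not divisible by v and the branch is v² ≈ 3*u**3 to lowest order — this is a cusp.
Classification: cusp.


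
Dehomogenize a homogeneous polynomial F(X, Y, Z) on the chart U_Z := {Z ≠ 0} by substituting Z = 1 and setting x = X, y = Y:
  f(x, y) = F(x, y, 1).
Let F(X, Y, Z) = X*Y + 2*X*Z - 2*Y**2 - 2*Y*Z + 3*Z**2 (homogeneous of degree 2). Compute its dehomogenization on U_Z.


f(x, y) = x*y + 2*x - 2*y**2 - 2*y + 3

On U_Z we set Z = 1. Each monomial c·X^i·Y^j·Z^k in F becomes c·x^i·y^j·1^k = c·x^i·y^j.
Substituting Z = 1: F(X, Y, 1) = x*y + 2*x - 2*y**2 - 2*y + 3.
Note: deg(f) ≤ deg(F) = 2; strict inequality happens when F is divisible by Z (lost terms).


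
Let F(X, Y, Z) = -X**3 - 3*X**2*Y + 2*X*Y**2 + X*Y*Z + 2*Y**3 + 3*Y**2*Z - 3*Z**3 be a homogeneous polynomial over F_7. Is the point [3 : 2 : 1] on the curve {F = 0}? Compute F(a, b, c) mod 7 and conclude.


F(3,2,1) ≡ 2 (mod 7); P is NOT on the curve.

Evaluate F(3, 2, 1) term-by-term (mod 7).
  -X**3 ↦ -1·27·1·1 = -27
  -3*X**2*Y ↦ -3·9·2·1 = -54
  2*X*Y**2 ↦ 2·3·4·1 = 24
  X*Y*Z ↦ 1·3·2·1 = 6
  2*Y**3 ↦ 2·1·8·1 = 16
  3*Y**2*Z ↦ 3·1·4·1 = 12
  -3*Z**3 ↦ -3·1·1·1 = -3
Sum: F(3, 2, 1) = (-27) + (-54) + (24) + (6) + (16) + (12) + (-3) = -26.
Reducing mod 7: -26 ≡ 2 (mod 7).
Since F(a, b, c) ≡ 2 ≠ 0 (mod 7), P does NOT lie on the curve.


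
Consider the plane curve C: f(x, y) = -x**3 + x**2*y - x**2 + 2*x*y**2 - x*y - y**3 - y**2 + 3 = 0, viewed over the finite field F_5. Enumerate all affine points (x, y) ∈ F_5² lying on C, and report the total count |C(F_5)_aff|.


Affine F_5-points: {(2, 1), (4, 3)}; count = 2.

For each of the 25 pairs (x, y) ∈ F_5², evaluate f(x, y) mod 5. Record the zeros.
  x = 0: [0↦3, 1↦1, 2↦1, 3↦2, 4↦3]  zeros at y ∈ ∅
  x = 1: [0↦1, 1↦1, 2↦2, 3↦3, 4↦3]  zeros at y ∈ ∅
  x = 2: [0↦1, 1↦0, 2↦4, 3↦2, 4↦3]  zeros at y ∈ {1}
  x = 3: [0↦2, 1↦2, 2↦1, 3↦3, 4↦2]  zeros at y ∈ ∅
  x = 4: [0↦3, 1↦1, 2↦2, 3↦0, 4↦4]  zeros at y ∈ {3}
Collecting zeros: affine points = {(2, 1), (4, 3)}.
Total count |C(F_5)_aff| = 2.
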